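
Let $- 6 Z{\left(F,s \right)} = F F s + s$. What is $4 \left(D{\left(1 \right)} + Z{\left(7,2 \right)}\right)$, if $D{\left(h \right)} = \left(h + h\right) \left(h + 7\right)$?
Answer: $- \frac{8}{3} \approx -2.6667$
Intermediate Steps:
$D{\left(h \right)} = 2 h \left(7 + h\right)$
$Z{\left(F,s \right)} = - \frac{s}{6} - \frac{s F^{2}}{6}$ ($Z{\left(F,s \right)} = - \frac{F F s + s}{6} = - \frac{F^{2} s + s}{6} = - \frac{s F^{2} + s}{6} = - \frac{s + s F^{2}}{6} = - \frac{s}{6} - \frac{s F^{2}}{6}$)
$4 \left(D{\left(1 \right)} + Z{\left(7,2 \right)}\right) = 4 \left(2 \cdot 1 \left(7 + 1\right) - \frac{1 + 7^{2}}{3}\right) = 4 \left(2 \cdot 1 \cdot 8 - \frac{1 + 49}{3}\right) = 4 \left(16 - \frac{1}{3} \cdot 50\right) = 4 \left(16 - \frac{50}{3}\right) = 4 \left(- \frac{2}{3}\right) = - \frac{8}{3}$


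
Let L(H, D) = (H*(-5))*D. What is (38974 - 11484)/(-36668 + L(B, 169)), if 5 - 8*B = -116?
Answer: -219920/395589 ≈ -0.55593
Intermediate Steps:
B = 121/8 (B = 5/8 - ⅛*(-116) = 5/8 + 29/2 = 121/8 ≈ 15.125)
L(H, D) = -5*D*H (L(H, D) = (-5*H)*D = -5*D*H)
(38974 - 11484)/(-36668 + L(B, 169)) = (38974 - 11484)/(-36668 - 5*169*121/8) = 27490/(-36668 - 102245/8) = 27490/(-395589/8) = 27490*(-8/395589) = -219920/395589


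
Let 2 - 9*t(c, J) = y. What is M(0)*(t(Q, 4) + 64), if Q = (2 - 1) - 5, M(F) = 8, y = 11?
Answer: 504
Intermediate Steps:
Q = -4 (Q = 1 - 5 = -4)
t(c, J) = -1 (t(c, J) = 2/9 - 1/9*11 = 2/9 - 11/9 = -1)
M(0)*(t(Q, 4) + 64) = 8*(-1 + 64) = 8*63 = 504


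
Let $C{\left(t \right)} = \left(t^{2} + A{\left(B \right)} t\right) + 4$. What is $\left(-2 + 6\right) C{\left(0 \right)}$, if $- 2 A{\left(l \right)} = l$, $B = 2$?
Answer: $16$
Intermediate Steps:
$A{\left(l \right)} = - \frac{l}{2}$
$C{\left(t \right)} = 4 + t^{2} - t$ ($C{\left(t \right)} = \left(t^{2} + \left(- \frac{1}{2}\right) 2 t\right) + 4 = \left(t^{2} - t\right) + 4 = 4 + t^{2} - t$)
$\left(-2 + 6\right) C{\left(0 \right)} = \left(-2 + 6\right) \left(4 + 0^{2} - 0\right) = 4 \left(4 + 0 + 0\right) = 4 \cdot 4 = 16$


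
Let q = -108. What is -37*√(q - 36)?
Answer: -444*I ≈ -444.0*I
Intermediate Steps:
-37*√(q - 36) = -37*√(-108 - 36) = -444*I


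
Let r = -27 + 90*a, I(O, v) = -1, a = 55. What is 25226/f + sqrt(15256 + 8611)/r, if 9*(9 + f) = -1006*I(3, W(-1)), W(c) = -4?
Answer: 227034/925 + sqrt(23867)/4923 ≈ 245.47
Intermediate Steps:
f = 925/9 (f = -9 + (-1006*(-1))/9 = -9 + (1/9)*1006 = -9 + 1006/9 = 925/9 ≈ 102.78)
r = 4923 (r = -27 + 90*55 = -27 + 4950 = 4923)
25226/f + sqrt(15256 + 8611)/r = 25226/(925/9) + sqrt(15256 + 8611)/4923 = 25226*(9/925) + sqrt(23867)*(1/4923) = 227034/925 + sqrt(23867)/4923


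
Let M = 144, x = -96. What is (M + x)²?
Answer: 2304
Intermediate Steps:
(M + x)² = (144 - 96)² = 48² = 2304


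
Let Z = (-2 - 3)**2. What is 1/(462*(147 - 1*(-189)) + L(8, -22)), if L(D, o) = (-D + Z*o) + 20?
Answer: 1/154694 ≈ 6.4644e-6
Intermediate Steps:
Z = 25 (Z = (-5)**2 = 25)
L(D, o) = 20 - D + 25*o (L(D, o) = (-D + 25*o) + 20 = 20 - D + 25*o)
1/(462*(147 - 1*(-189)) + L(8, -22)) = 1/(462*(147 - 1*(-189)) + (20 - 1*8 + 25*(-22))) = 1/(462*(147 + 189) + (20 - 8 - 550)) = 1/(462*336 - 538) = 1/(155232 - 538) = 1/154694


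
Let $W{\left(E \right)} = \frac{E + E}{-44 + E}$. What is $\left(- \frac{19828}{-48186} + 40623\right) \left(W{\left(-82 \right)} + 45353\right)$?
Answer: $\frac{399510562216259}{216837} \approx 1.8424 \cdot 10^{9}$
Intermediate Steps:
$W{\left(E \right)} = \frac{2 E}{-44 + E}$
$\left(- \frac{19828}{-48186} + 40623\right) \left(W{\left(-82 \right)} + 45353\right) = \left(- \frac{19828}{-48186} + 40623\right) \left(2 \left(-82\right) \frac{1}{-44 - 82} + 45353\right) = \left(\left(-19828\right) \left(- \frac{1}{48186}\right) + 40623\right) \left(2 \left(-82\right) \frac{1}{-126} + 45353\right) = \left(\frac{9914}{24093} + 40623\right) \left(2 \left(-82\right) \left(- \frac{1}{126}\right) + 45353\right) = \frac{978739853 \left(\frac{82}{63} + 45353\right)}{24093} = \frac{978739853}{24093} \cdot \frac{2857321}{63} = \frac{399510562216259}{216837}$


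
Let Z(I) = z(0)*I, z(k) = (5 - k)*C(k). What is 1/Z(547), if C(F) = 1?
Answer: 1/2735 ≈ 0.00036563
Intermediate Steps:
z(k) = 5 - k (z(k) = (5 - k)*1 = 5 - k)
Z(I) = 5*I (Z(I) = (5 - 1*0)*I = (5 + 0)*I = 5*I)
1/Z(547) = 1/(5*547) = 1/2735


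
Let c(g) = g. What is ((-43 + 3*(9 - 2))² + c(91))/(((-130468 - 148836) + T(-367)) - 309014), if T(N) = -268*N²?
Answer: -115/7336994 ≈ -1.5674e-5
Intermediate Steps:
((-43 + 3*(9 - 2))² + c(91))/(((-130468 - 148836) + T(-367)) - 309014) = ((-43 + 3*(9 - 2))² + 91)/(((-130468 - 148836) - 268*(-367)²) - 309014) = ((-43 + 3*7)² + 91)/((-279304 - 268*134689) - 309014) = ((-43 + 21)² + 91)/((-279304 - 36096652) - 309014) = ((-22)² + 91)/(-36375956 - 309014) = (484 + 91)/(-36684970) = 575*(-1/36684970) = -115/7336994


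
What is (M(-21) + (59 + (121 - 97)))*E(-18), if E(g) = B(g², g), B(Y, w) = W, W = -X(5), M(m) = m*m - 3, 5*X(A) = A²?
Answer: -2605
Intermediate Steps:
X(A) = A²/5
M(m) = -3 + m² (M(m) = m² - 3 = -3 + m²)
W = -5 (W = -5²/5 = -25/5 = -1*5 = -5)
B(Y, w) = -5
E(g) = -5
(M(-21) + (59 + (121 - 97)))*E(-18) = ((-3 + (-21)²) + (59 + (121 - 97)))*(-5) = ((-3 + 441) + (59 + 24))*(-5) = (438 + 83)*(-5) = 521*(-5) = -2605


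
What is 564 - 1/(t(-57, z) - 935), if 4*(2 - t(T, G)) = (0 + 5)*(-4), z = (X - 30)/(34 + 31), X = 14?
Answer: 523393/928 ≈ 564.00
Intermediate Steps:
z = -16/65 (z = (14 - 30)/(34 + 31) = -16/65 ≈ -0.24615)
t(T, G) = 7 (t(T, G) = 2 - (0 + 5)*(-4)/4 = 2 - 5*(-4)/4 = 2 - 1/4*(-20) = 2 + 5 = 7)
564 - 1/(t(-57, z) - 935) = 564 - 1/(7 - 935) = 564 - 1/(-928) = 564 - 1*(-1/928) = 564 + 1/928 = 523393/928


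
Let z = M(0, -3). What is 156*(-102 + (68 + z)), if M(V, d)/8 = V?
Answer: -5304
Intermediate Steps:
M(V, d) = 8*V
z = 0 (z = 8*0 = 0)
156*(-102 + (68 + z)) = 156*(-102 + (68 + 0)) = 156*(-102 + 68) = 156*(-34) = -5304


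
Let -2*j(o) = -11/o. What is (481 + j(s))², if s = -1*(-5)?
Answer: 23242041/100 ≈ 2.3242e+5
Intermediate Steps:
s = 5
j(o) = 11/(2*o) (j(o) = -(-11)/(2*o) = 11/(2*o))
(481 + j(s))² = (481 + (11/2)/5)² = (481 + (11/2)*(⅕))² = (481 + 11/10)² = (4821/10)² = 23242041/100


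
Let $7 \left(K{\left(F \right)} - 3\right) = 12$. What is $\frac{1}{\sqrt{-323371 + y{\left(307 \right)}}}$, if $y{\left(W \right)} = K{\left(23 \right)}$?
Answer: $- \frac{i \sqrt{3961237}}{1131782} \approx - 0.0017585 i$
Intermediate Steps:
$K{\left(F \right)} = \frac{33}{7}$ ($K{\left(F \right)} = 3 + \frac{1}{7} \cdot 12 = 3 + \frac{12}{7} = \frac{33}{7}$)
$y{\left(W \right)} = \frac{33}{7}$
$\frac{1}{\sqrt{-323371 + y{\left(307 \right)}}} = \frac{1}{\sqrt{-323371 + \frac{33}{7}}} = \frac{1}{\sqrt{- \frac{2263564}{7}}} = \frac{1}{\frac{2}{7} i \sqrt{3961237}} = - \frac{i \sqrt{3961237}}{1131782}$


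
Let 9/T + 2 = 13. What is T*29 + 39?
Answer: 690/11 ≈ 62.727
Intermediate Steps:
T = 9/11 (T = 9/(-2 + 13) = 9/11 ≈ 0.81818)
T*29 + 39 = (9/11)*29 + 39 = 261/11 + 39 = 690/11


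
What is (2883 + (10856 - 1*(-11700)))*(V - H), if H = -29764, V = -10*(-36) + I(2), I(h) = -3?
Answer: 766248119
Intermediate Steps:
V = 357 (V = -10*(-36) - 3 = 360 - 3 = 357)
(2883 + (10856 - 1*(-11700)))*(V - H) = (2883 + (10856 - 1*(-11700)))*(357 - 1*(-29764)) = (2883 + (10856 + 11700))*(357 + 29764) = (2883 + 22556)*30121 = 25439*30121 = 766248119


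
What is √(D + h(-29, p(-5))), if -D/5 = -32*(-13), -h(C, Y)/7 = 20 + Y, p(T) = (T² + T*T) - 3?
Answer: I*√2549 ≈ 50.488*I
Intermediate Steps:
p(T) = -3 + 2*T² (p(T) = (T² + T²) - 3 = 2*T² - 3 = -3 + 2*T²)
h(C, Y) = -140 - 7*Y (h(C, Y) = -7*(20 + Y) = -140 - 7*Y)
D = -2080 (D = -(-160)*(-13) = -5*416 = -2080)
√(D + h(-29, p(-5))) = √(-2080 + (-140 - 7*(-3 + 2*(-5)²))) = √(-2080 + (-140 - 7*(-3 + 2*25))) = √(-2080 + (-140 - 7*(-3 + 50))) = √(-2080 + (-140 - 7*47)) = √(-2080 + (-140 - 329)) = √(-2080 - 469) = √(-2549) = I*√2549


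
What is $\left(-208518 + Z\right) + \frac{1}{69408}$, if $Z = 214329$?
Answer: $\frac{403329889}{69408} \approx 5811.0$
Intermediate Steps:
$\left(-208518 + Z\right) + \frac{1}{69408} = \left(-208518 + 214329\right) + \frac{1}{69408} = 5811 + \frac{1}{69408} = \frac{403329889}{69408}$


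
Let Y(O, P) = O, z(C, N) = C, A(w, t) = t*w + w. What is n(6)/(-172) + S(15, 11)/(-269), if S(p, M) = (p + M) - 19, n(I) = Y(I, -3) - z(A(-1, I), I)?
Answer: -4701/46268 ≈ -0.10160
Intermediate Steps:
A(w, t) = w + t*w
n(I) = 1 + 2*I (n(I) = I - (-1)*(1 + I) = I - (-1 - I) = I + (1 + I) = 1 + 2*I)
S(p, M) = -19 + M + p (S(p, M) = (M + p) - 19 = -19 + M + p)
n(6)/(-172) + S(15, 11)/(-269) = (1 + 2*6)/(-172) + (-19 + 11 + 15)/(-269) = (1 + 12)*(-1/172) + 7*(-1/269) = 13*(-1/172) - 7/269 = -13/172 - 7/269 = -4701/46268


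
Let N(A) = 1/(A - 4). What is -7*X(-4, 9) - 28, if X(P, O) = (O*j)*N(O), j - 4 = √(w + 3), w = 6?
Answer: -581/5 ≈ -116.20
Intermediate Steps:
j = 7 (j = 4 + √(6 + 3) = 4 + √9 = 4 + 3 = 7)
N(A) = 1/(-4 + A)
X(P, O) = 7*O/(-4 + O) (X(P, O) = (O*7)/(-4 + O) = (7*O)/(-4 + O) = 7*O/(-4 + O))
-7*X(-4, 9) - 28 = -49*9/(-4 + 9) - 28 = -49*9/5 - 28 = -7*63/5 - 28 = -441/5 - 28 = -581/5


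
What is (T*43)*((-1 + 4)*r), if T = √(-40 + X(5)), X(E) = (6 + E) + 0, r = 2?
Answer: 258*I*√29 ≈ 1389.4*I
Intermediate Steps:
X(E) = 6 + E
T = I*√29 (T = √(-40 + (6 + 5)) = √(-40 + 11) = √(-29) = I*√29 ≈ 5.3852*I)
(T*43)*((-1 + 4)*r) = ((I*√29)*43)*((-1 + 4)*2) = (43*I*√29)*(3*2) = (43*I*√29)*6 = 258*I*√29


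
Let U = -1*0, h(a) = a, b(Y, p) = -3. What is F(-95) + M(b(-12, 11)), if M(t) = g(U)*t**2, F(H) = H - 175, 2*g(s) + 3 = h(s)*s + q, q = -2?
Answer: -585/2 ≈ -292.50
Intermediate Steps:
U = 0
g(s) = -5/2 + s**2/2 (g(s) = -3/2 + (s*s - 2)/2 = -3/2 + (s**2 - 2)/2 = -3/2 + (-2 + s**2)/2 = -3/2 + (-1 + s**2/2) = -5/2 + s**2/2)
F(H) = -175 + H
M(t) = -5*t**2/2 (M(t) = (-5/2 + (1/2)*0**2)*t**2 = (-5/2 + (1/2)*0)*t**2 = (-5/2 + 0)*t**2 = -5*t**2/2)
F(-95) + M(b(-12, 11)) = (-175 - 95) - 5/2*(-3)**2 = -270 - 5/2*9 = -270 - 45/2 = -585/2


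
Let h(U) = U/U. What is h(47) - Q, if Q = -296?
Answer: 297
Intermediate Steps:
h(U) = 1
h(47) - Q = 1 - 1*(-296) = 1 + 296 = 297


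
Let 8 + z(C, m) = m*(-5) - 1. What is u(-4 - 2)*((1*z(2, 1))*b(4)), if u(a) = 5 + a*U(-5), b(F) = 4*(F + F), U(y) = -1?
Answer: -4928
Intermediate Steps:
z(C, m) = -9 - 5*m (z(C, m) = -8 + (m*(-5) - 1) = -8 + (-5*m - 1) = -8 + (-1 - 5*m) = -9 - 5*m)
b(F) = 8*F (b(F) = 4*(2*F) = 8*F)
u(a) = 5 - a (u(a) = 5 + a*(-1) = 5 - a)
u(-4 - 2)*((1*z(2, 1))*b(4)) = (5 - (-4 - 2))*((1*(-9 - 5*1))*(8*4)) = (5 - 1*(-6))*((1*(-9 - 5))*32) = (5 + 6)*((1*(-14))*32) = 11*(-14*32) = 11*(-448) = -4928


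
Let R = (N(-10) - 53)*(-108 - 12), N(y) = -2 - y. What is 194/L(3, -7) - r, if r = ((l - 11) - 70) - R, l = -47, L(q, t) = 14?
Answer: 38793/7 ≈ 5541.9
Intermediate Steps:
R = 5400 (R = ((-2 - 1*(-10)) - 53)*(-108 - 12) = ((-2 + 10) - 53)*(-120) = (8 - 53)*(-120) = -45*(-120) = 5400)
r = -5528 (r = ((-47 - 11) - 70) - 1*5400 = (-58 - 70) - 5400 = -128 - 5400 = -5528)
194/L(3, -7) - r = 194/14 - 1*(-5528) = 194*(1/14) + 5528 = 97/7 + 5528 = 38793/7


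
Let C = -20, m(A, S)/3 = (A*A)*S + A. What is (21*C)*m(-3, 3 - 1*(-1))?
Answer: -41580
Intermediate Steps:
m(A, S) = 3*A + 3*S*A**2 (m(A, S) = 3*((A*A)*S + A) = 3*(A**2*S + A) = 3*(S*A**2 + A) = 3*(A + S*A**2) = 3*A + 3*S*A**2)
(21*C)*m(-3, 3 - 1*(-1)) = (21*(-20))*(3*(-3)*(1 - 3*(3 - 1*(-1)))) = -1260*(-3)*(1 - 3*(3 + 1)) = -1260*(-3)*(1 - 3*4) = -1260*(-3)*(1 - 12) = -1260*(-3)*(-11) = -420*99 = -41580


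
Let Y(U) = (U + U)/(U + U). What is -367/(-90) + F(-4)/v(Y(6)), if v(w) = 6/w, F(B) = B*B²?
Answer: -593/90 ≈ -6.5889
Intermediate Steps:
F(B) = B³
Y(U) = 1 (Y(U) = (2*U)/((2*U)) = (2*U)*(1/(2*U)) = 1)
-367/(-90) + F(-4)/v(Y(6)) = -367/(-90) + (-4)³/((6/1)) = -367*(-1/90) - 64/(6*1) = 367/90 - 64/6 = 367/90 - 64*⅙ = 367/90 - 32/3 = -593/90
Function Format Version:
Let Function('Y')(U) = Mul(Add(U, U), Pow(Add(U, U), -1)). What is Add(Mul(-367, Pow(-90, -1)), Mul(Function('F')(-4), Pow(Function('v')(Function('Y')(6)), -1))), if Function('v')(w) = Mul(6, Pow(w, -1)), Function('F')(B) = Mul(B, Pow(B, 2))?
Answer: Rational(-593, 90) ≈ -6.5889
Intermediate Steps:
Function('F')(B) = Pow(B, 3)
Function('Y')(U) = 1 (Function('Y')(U) = Mul(Mul(2, U), Pow(Mul(2, U), -1)) = Mul(Mul(2, U), Mul(Rational(1, 2), Pow(U, -1))) = 1)
Add(Mul(-367, Pow(-90, -1)), Mul(Function('F')(-4), Pow(Function('v')(Function('Y')(6)), -1))) = Add(Mul(-367, Pow(-90, -1)), Mul(Pow(-4, 3), Pow(Mul(6, Pow(1, -1)), -1))) = Add(Mul(-367, Rational(-1, 90)), Mul(-64, Pow(Mul(6, 1), -1))) = Add(Rational(367, 90), Mul(-64, Pow(6, -1))) = Add(Rational(367, 90), Mul(-64, Rational(1, 6))) = Add(Rational(367, 90), Rational(-32, 3)) = Rational(-593, 90)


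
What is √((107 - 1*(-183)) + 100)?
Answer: √390 ≈ 19.748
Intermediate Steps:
√((107 - 1*(-183)) + 100) = √((107 + 183) + 100) = √(290 + 100) = √390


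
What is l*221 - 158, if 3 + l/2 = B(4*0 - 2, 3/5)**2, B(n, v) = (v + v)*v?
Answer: -784292/625 ≈ -1254.9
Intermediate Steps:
B(n, v) = 2*v**2 (B(n, v) = (2*v)*v = 2*v**2)
l = -3102/625 (l = -6 + 2*(2*(3/5)**2)**2 = -6 + 2*(2*(9/25))**2 = -6 + 2*(18/25)**2 = -6 + 2*(324/625) = -6 + 648/625 = -3102/625 ≈ -4.9632)
l*221 - 158 = -3102/625*221 - 158 = -685542/625 - 158 = -784292/625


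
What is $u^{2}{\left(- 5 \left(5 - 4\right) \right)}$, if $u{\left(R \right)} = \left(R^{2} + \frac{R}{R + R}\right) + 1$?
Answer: $\frac{2809}{4} \approx 702.25$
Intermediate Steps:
$u{\left(R \right)} = \frac{3}{2} + R^{2}$ ($u{\left(R \right)} = \left(R^{2} + \frac{R}{2 R}\right) + 1 = \left(R^{2} + \frac{1}{2 R} R\right) + 1 = \left(R^{2} + \frac{1}{2}\right) + 1 = \left(\frac{1}{2} + R^{2}\right) + 1 = \frac{3}{2} + R^{2}$)
$u^{2}{\left(- 5 \left(5 - 4\right) \right)} = \left(\frac{3}{2} + \left(- 5 \left(5 - 4\right)\right)^{2}\right)^{2} = \left(\frac{3}{2} + \left(\left(-5\right) 1\right)^{2}\right)^{2} = \left(\frac{3}{2} + \left(-5\right)^{2}\right)^{2} = \left(\frac{3}{2} + 25\right)^{2} = \left(\frac{53}{2}\right)^{2} = \frac{2809}{4}$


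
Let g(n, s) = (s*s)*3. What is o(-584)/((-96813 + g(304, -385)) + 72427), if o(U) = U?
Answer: -584/420289 ≈ -0.0013895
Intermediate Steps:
g(n, s) = 3*s**2 (g(n, s) = s**2*3 = 3*s**2)
o(-584)/((-96813 + g(304, -385)) + 72427) = -584/((-96813 + 3*(-385)**2) + 72427) = -584/((-96813 + 3*148225) + 72427) = -584/((-96813 + 444675) + 72427) = -584/(347862 + 72427) = -584/420289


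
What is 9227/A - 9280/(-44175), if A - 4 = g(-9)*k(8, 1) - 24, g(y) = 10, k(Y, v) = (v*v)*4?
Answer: 16311533/35340 ≈ 461.56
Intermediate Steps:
k(Y, v) = 4*v**2 (k(Y, v) = v**2*4 = 4*v**2)
A = 20 (A = 4 + (10*(4*1**2) - 24) = 4 + (10*(4*1) - 24) = 4 + (10*4 - 24) = 4 + (40 - 24) = 4 + 16 = 20)
9227/A - 9280/(-44175) = 9227/20 - 9280/(-44175) = 9227*(1/20) - 9280*(-1/44175) = 9227/20 + 1856/8835 = 16311533/35340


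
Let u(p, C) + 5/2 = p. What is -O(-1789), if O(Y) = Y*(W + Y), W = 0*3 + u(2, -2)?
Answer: -6402831/2 ≈ -3.2014e+6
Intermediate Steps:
u(p, C) = -5/2 + p
W = -½ (W = 0*3 + (-5/2 + 2) = 0 - ½ = -½ ≈ -0.50000)
O(Y) = Y*(-½ + Y)
-O(-1789) = -(-1789)*(-½ - 1789) = -(-1789)*(-3579)/2 = -1*6402831/2 = -6402831/2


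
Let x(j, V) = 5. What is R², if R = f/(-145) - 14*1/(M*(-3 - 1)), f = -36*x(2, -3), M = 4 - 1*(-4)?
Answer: 606841/215296 ≈ 2.8186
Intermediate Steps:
M = 8 (M = 4 + 4 = 8)
f = -180 (f = -36*5 = -180)
R = 779/464 (R = -180/(-145) - 14*1/(8*(-3 - 1)) = -180*(-1/145) - 14/((-4*8)) = 36/29 - 14/(-32) = 36/29 - 14*(-1/32) = 36/29 + 7/16 = 779/464 ≈ 1.6789)
R² = (779/464)² = 606841/215296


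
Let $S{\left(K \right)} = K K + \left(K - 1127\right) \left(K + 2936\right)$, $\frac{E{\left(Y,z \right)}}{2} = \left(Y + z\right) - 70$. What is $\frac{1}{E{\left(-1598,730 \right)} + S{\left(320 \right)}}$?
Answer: $- \frac{1}{2527068} \approx -3.9572 \cdot 10^{-7}$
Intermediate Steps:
$E{\left(Y,z \right)} = -140 + 2 Y + 2 z$ ($E{\left(Y,z \right)} = 2 \left(\left(Y + z\right) - 70\right) = 2 \left(-70 + Y + z\right) = -140 + 2 Y + 2 z$)
$S{\left(K \right)} = K^{2} + \left(-1127 + K\right) \left(2936 + K\right)$
$\frac{1}{E{\left(-1598,730 \right)} + S{\left(320 \right)}} = \frac{1}{\left(-140 + 2 \left(-1598\right) + 2 \cdot 730\right) + \left(-3308872 + 2 \cdot 320^{2} + 1809 \cdot 320\right)} = \frac{1}{\left(-140 - 3196 + 1460\right) + \left(-3308872 + 2 \cdot 102400 + 578880\right)} = \frac{1}{-1876 + \left(-3308872 + 204800 + 578880\right)} = \frac{1}{-1876 - 2525192} = \frac{1}{-2527068} = - \frac{1}{2527068}$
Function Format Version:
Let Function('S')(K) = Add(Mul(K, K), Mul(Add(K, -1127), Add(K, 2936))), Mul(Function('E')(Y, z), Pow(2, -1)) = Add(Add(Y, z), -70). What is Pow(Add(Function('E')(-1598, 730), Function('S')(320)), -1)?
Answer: Rational(-1, 2527068) ≈ -3.9572e-7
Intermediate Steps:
Function('E')(Y, z) = Add(-140, Mul(2, Y), Mul(2, z)) (Function('E')(Y, z) = Mul(2, Add(Add(Y, z), -70)) = Mul(2, Add(-70, Y, z)) = Add(-140, Mul(2, Y), Mul(2, z)))
Function('S')(K) = Add(Pow(K, 2), Mul(Add(-1127, K), Add(2936, K)))
Pow(Add(Function('E')(-1598, 730), Function('S')(320)), -1) = Pow(Add(Add(-140, Mul(2, -1598), Mul(2, 730)), Add(-3308872, Mul(2, Pow(320, 2)), Mul(1809, 320))), -1) = Pow(Add(Add(-140, -3196, 1460), Add(-3308872, Mul(2, 102400), 578880)), -1) = Pow(Add(-1876, Add(-3308872, 204800, 578880)), -1) = Pow(Add(-1876, -2525192), -1) = Pow(-2527068, -1) = Rational(-1, 2527068)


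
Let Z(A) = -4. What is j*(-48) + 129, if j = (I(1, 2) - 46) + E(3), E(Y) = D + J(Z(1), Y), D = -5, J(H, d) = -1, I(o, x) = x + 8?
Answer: 2145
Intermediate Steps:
I(o, x) = 8 + x
E(Y) = -6 (E(Y) = -5 - 1 = -6)
j = -42 (j = ((8 + 2) - 46) - 6 = (10 - 46) - 6 = -36 - 6 = -42)
j*(-48) + 129 = -42*(-48) + 129 = 2016 + 129 = 2145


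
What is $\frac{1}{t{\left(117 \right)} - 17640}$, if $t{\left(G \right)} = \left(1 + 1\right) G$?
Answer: $- \frac{1}{17406} \approx -5.7451 \cdot 10^{-5}$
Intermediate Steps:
$t{\left(G \right)} = 2 G$
$\frac{1}{t{\left(117 \right)} - 17640} = \frac{1}{2 \cdot 117 - 17640} = \frac{1}{234 - 17640} = \frac{1}{-17406} = - \frac{1}{17406}$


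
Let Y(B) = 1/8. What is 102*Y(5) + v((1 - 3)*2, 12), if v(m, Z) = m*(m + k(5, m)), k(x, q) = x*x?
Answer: -285/4 ≈ -71.250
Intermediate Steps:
Y(B) = ⅛
k(x, q) = x²
v(m, Z) = m*(25 + m) (v(m, Z) = m*(m + 5²) = m*(m + 25) = m*(25 + m))
102*Y(5) + v((1 - 3)*2, 12) = 102*(⅛) + ((1 - 3)*2)*(25 + (1 - 3)*2) = 51/4 + (-2*2)*(25 - 2*2) = 51/4 - 4*(25 - 4) = 51/4 - 4*21 = 51/4 - 84 = -285/4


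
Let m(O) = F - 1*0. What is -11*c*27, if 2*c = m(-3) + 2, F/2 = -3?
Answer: 594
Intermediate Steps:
F = -6 (F = 2*(-3) = -6)
m(O) = -6 (m(O) = -6 - 1*0 = -6 + 0 = -6)
c = -2 (c = (-6 + 2)/2 = (½)*(-4) = -2)
-11*c*27 = -11*(-2)*27 = 22*27 = 594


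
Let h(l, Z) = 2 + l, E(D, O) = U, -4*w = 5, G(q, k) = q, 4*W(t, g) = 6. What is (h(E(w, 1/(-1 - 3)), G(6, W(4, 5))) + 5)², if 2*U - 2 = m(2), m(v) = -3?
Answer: 169/4 ≈ 42.250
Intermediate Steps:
W(t, g) = 3/2 (W(t, g) = (¼)*6 = 3/2)
U = -½ (U = 1 + (½)*(-3) = 1 - 3/2 = -½ ≈ -0.50000)
w = -5/4 (w = -¼*5 = -5/4 ≈ -1.2500)
E(D, O) = -½
(h(E(w, 1/(-1 - 3)), G(6, W(4, 5))) + 5)² = ((2 - ½) + 5)² = (3/2 + 5)² = (13/2)² = 169/4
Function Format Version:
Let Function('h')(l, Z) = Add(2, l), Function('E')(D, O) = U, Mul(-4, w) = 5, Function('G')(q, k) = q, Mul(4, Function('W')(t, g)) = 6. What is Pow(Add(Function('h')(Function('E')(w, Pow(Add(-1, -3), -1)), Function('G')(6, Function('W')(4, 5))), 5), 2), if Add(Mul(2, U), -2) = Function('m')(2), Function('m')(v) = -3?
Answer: Rational(169, 4) ≈ 42.250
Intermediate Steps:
Function('W')(t, g) = Rational(3, 2) (Function('W')(t, g) = Mul(Rational(1, 4), 6) = Rational(3, 2))
U = Rational(-1, 2) (U = Add(1, Mul(Rational(1, 2), -3)) = Add(1, Rational(-3, 2)) = Rational(-1, 2) ≈ -0.50000)
w = Rational(-5, 4) (w = Mul(Rational(-1, 4), 5) = Rational(-5, 4) ≈ -1.2500)
Function('E')(D, O) = Rational(-1, 2)
Pow(Add(Function('h')(Function('E')(w, Pow(Add(-1, -3), -1)), Function('G')(6, Function('W')(4, 5))), 5), 2) = Pow(Add(Add(2, Rational(-1, 2)), 5), 2) = Pow(Add(Rational(3, 2), 5), 2) = Pow(Rational(13, 2), 2) = Rational(169, 4)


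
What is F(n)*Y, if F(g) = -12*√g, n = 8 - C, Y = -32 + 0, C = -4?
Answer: 768*√3 ≈ 1330.2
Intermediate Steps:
Y = -32
n = 12 (n = 8 - 1*(-4) = 8 + 4 = 12)
F(n)*Y = -24*√3*(-32) = 768*√3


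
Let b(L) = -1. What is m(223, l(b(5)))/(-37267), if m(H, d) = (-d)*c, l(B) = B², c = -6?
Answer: -6/37267 ≈ -0.00016100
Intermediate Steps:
m(H, d) = 6*d (m(H, d) = -d*(-6) = 6*d)
m(223, l(b(5)))/(-37267) = (6*(-1)²)/(-37267) = (6*1)*(-1/37267) = 6*(-1/37267) = -6/37267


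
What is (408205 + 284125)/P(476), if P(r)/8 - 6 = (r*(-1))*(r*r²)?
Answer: -69233/41069347016 ≈ -1.6858e-6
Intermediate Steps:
P(r) = 48 - 8*r⁴ (P(r) = 48 + 8*((r*(-1))*(r*r²)) = 48 + 8*((-r)*r³) = 48 + 8*(-r⁴) = 48 - 8*r⁴)
(408205 + 284125)/P(476) = (408205 + 284125)/(48 - 8*476⁴) = 692330/(48 - 8*51336683776) = 692330/(48 - 410693470208) = 692330/(-410693470160) = 692330*(-1/410693470160) = -69233/41069347016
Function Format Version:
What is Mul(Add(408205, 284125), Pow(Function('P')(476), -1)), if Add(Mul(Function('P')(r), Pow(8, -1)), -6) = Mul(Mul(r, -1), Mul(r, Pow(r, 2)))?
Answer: Rational(-69233, 41069347016) ≈ -1.6858e-6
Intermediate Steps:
Function('P')(r) = Add(48, Mul(-8, Pow(r, 4))) (Function('P')(r) = Add(48, Mul(8, Mul(Mul(r, -1), Mul(r, Pow(r, 2))))) = Add(48, Mul(8, Mul(Mul(-1, r), Pow(r, 3)))) = Add(48, Mul(8, Mul(-1, Pow(r, 4)))) = Add(48, Mul(-8, Pow(r, 4))))
Mul(Add(408205, 284125), Pow(Function('P')(476), -1)) = Mul(Add(408205, 284125), Pow(Add(48, Mul(-8, Pow(476, 4))), -1)) = Mul(692330, Pow(Add(48, Mul(-8, 51336683776)), -1)) = Mul(692330, Pow(Add(48, -410693470208), -1)) = Mul(692330, Pow(-410693470160, -1)) = Mul(692330, Rational(-1, 410693470160)) = Rational(-69233, 41069347016)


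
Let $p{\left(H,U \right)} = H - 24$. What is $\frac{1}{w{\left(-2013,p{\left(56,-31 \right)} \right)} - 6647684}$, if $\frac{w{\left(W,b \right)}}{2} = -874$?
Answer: $- \frac{1}{6649432} \approx -1.5039 \cdot 10^{-7}$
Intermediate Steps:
$p{\left(H,U \right)} = -24 + H$ ($p{\left(H,U \right)} = H - 24 = -24 + H$)
$w{\left(W,b \right)} = -1748$ ($w{\left(W,b \right)} = 2 \left(-874\right) = -1748$)
$\frac{1}{w{\left(-2013,p{\left(56,-31 \right)} \right)} - 6647684} = \frac{1}{-1748 - 6647684} = \frac{1}{-6649432} = - \frac{1}{6649432}$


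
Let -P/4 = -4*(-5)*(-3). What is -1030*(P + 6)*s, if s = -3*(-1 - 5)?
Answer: -4560840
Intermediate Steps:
P = 240 (P = -4*(-4*(-5))*(-3) = -80*(-3) = -4*(-60) = 240)
s = 18 (s = -3*(-6) = 18)
-1030*(P + 6)*s = -1030*(240 + 6)*18 = -253380*18 = -1030*4428 = -4560840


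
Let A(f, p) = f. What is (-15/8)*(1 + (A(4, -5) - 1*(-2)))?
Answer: -105/8 ≈ -13.125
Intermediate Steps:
(-15/8)*(1 + (A(4, -5) - 1*(-2))) = (-15/8)*(1 + (4 - 1*(-2))) = (-15*1/8)*(1 + (4 + 2)) = -15*(1 + 6)/8 = -15/8*7 = -105/8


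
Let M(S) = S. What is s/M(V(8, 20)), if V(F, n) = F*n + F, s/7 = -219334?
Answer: -109667/12 ≈ -9138.9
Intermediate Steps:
s = -1535338 (s = 7*(-219334) = -1535338)
V(F, n) = F + F*n
s/M(V(8, 20)) = -1535338*1/(8*(1 + 20)) = -1535338/(8*21) = -1535338/168 = -1535338*1/168 = -109667/12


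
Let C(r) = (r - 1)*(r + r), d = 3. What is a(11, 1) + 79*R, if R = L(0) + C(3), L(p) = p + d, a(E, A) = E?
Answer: 1196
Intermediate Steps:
C(r) = 2*r*(-1 + r) (C(r) = (-1 + r)*(2*r) = 2*r*(-1 + r))
L(p) = 3 + p (L(p) = p + 3 = 3 + p)
R = 15 (R = (3 + 0) + 2*3*(-1 + 3) = 3 + 2*3*2 = 3 + 12 = 15)
a(11, 1) + 79*R = 11 + 79*15 = 11 + 1185 = 1196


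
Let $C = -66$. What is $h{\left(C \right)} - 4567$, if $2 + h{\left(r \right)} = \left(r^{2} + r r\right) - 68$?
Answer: $4075$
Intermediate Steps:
$h{\left(r \right)} = -70 + 2 r^{2}$ ($h{\left(r \right)} = -2 - \left(68 - r^{2} - r r\right) = -2 + \left(\left(r^{2} + r^{2}\right) - 68\right) = -2 + \left(2 r^{2} - 68\right) = -2 + \left(-68 + 2 r^{2}\right) = -70 + 2 r^{2}$)
$h{\left(C \right)} - 4567 = \left(-70 + 2 \left(-66\right)^{2}\right) - 4567 = \left(-70 + 2 \cdot 4356\right) - 4567 = \left(-70 + 8712\right) - 4567 = 8642 - 4567 = 4075$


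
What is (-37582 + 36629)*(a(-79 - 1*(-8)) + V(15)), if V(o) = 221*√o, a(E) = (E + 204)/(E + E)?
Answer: 126749/142 - 210613*√15 ≈ -8.1481e+5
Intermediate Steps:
a(E) = (204 + E)/(2*E) (a(E) = (204 + E)/((2*E)) = (204 + E)*(1/(2*E)) = (204 + E)/(2*E))
(-37582 + 36629)*(a(-79 - 1*(-8)) + V(15)) = (-37582 + 36629)*((204 + (-79 - 1*(-8)))/(2*(-79 - 1*(-8))) + 221*√15) = -953*((204 + (-79 + 8))/(2*(-79 + 8)) + 221*√15) = -953*((½)*(204 - 71)/(-71) + 221*√15) = -953*((½)*(-1/71)*133 + 221*√15) = -953*(-133/142 + 221*√15) = 126749/142 - 210613*√15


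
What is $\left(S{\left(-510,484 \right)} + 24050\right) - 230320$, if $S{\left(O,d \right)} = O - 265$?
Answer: $-207045$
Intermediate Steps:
$S{\left(O,d \right)} = -265 + O$ ($S{\left(O,d \right)} = O - 265 = -265 + O$)
$\left(S{\left(-510,484 \right)} + 24050\right) - 230320 = \left(\left(-265 - 510\right) + 24050\right) - 230320 = \left(-775 + 24050\right) - 230320 = 23275 - 230320 = -207045$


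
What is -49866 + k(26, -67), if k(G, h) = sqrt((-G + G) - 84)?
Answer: -49866 + 2*I*sqrt(21) ≈ -49866.0 + 9.1651*I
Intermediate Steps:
k(G, h) = 2*I*sqrt(21) (k(G, h) = sqrt(0 - 84) = sqrt(-84) = 2*I*sqrt(21))
-49866 + k(26, -67) = -49866 + 2*I*sqrt(21)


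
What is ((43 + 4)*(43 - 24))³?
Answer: 712121957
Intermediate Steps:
((43 + 4)*(43 - 24))³ = (47*19)³ = 893³ = 712121957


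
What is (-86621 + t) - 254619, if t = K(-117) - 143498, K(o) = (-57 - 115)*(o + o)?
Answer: -444490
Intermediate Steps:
K(o) = -344*o
t = -103250 (t = -344*(-117) - 143498 = 40248 - 143498 = -103250)
(-86621 + t) - 254619 = (-86621 - 103250) - 254619 = -189871 - 254619 = -444490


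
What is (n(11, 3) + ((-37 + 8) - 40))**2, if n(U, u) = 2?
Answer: 4489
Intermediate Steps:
(n(11, 3) + ((-37 + 8) - 40))**2 = (2 + ((-37 + 8) - 40))**2 = (2 + (-29 - 40))**2 = (2 - 69)**2 = (-67)**2 = 4489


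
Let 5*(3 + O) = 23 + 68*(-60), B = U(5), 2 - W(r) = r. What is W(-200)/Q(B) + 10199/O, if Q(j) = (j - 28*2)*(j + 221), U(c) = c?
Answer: -294295457/23466936 ≈ -12.541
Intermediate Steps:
W(r) = 2 - r
B = 5
O = -4072/5 (O = -3 + (23 + 68*(-60))/5 = -3 + (23 - 4080)/5 = -3 + (1/5)*(-4057) = -3 - 4057/5 = -4072/5 ≈ -814.40)
Q(j) = (-56 + j)*(221 + j) (Q(j) = (j - 56)*(221 + j) = (-56 + j)*(221 + j))
W(-200)/Q(B) + 10199/O = (2 - 1*(-200))/(-12376 + 5**2 + 165*5) + 10199/(-4072/5) = (2 + 200)/(-12376 + 25 + 825) + 10199*(-5/4072) = 202/(-11526) - 50995/4072 = 202*(-1/11526) - 50995/4072 = -101/5763 - 50995/4072 = -294295457/23466936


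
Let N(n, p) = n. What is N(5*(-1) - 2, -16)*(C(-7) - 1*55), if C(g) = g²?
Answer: 42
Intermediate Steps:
N(5*(-1) - 2, -16)*(C(-7) - 1*55) = (5*(-1) - 2)*((-7)² - 1*55) = (-5 - 2)*(49 - 55) = -7*(-6) = 42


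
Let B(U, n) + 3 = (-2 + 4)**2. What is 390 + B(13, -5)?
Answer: 391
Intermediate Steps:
B(U, n) = 1 (B(U, n) = -3 + (-2 + 4)**2 = -3 + 2**2 = -3 + 4 = 1)
390 + B(13, -5) = 390 + 1 = 391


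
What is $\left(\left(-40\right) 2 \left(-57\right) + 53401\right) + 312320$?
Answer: $370281$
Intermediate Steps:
$\left(\left(-40\right) 2 \left(-57\right) + 53401\right) + 312320 = \left(\left(-80\right) \left(-57\right) + 53401\right) + 312320 = \left(4560 + 53401\right) + 312320 = 57961 + 312320 = 370281$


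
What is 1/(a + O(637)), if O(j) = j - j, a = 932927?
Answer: 1/932927 ≈ 1.0719e-6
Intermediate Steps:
O(j) = 0
1/(a + O(637)) = 1/(932927 + 0) = 1/932927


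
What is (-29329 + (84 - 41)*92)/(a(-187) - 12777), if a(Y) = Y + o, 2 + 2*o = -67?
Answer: 50746/25997 ≈ 1.9520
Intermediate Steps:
o = -69/2 (o = -1 + (1/2)*(-67) = -1 - 67/2 = -69/2 ≈ -34.500)
a(Y) = -69/2 + Y (a(Y) = Y - 69/2 = -69/2 + Y)
(-29329 + (84 - 41)*92)/(a(-187) - 12777) = (-29329 + (84 - 41)*92)/((-69/2 - 187) - 12777) = (-29329 + 43*92)/(-443/2 - 12777) = (-29329 + 3956)/(-25997/2) = -25373*(-2/25997) = 50746/25997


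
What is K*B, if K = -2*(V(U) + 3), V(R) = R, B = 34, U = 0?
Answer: -204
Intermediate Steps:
K = -6 (K = -2*(0 + 3) = -2*3 = -6)
K*B = -6*34 = -204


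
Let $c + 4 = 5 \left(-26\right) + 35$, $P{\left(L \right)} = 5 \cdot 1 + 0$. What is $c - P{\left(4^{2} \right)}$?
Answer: $-104$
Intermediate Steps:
$P{\left(L \right)} = 5$ ($P{\left(L \right)} = 5 + 0 = 5$)
$c = -99$ ($c = -4 + \left(5 \left(-26\right) + 35\right) = -4 + \left(-130 + 35\right) = -4 - 95 = -99$)
$c - P{\left(4^{2} \right)} = -99 - 5 = -104$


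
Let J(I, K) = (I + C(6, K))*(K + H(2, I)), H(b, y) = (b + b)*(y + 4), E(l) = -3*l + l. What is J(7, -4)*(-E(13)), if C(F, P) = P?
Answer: 3120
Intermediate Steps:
E(l) = -2*l
H(b, y) = 2*b*(4 + y) (H(b, y) = (2*b)*(4 + y) = 2*b*(4 + y))
J(I, K) = (I + K)*(16 + K + 4*I) (J(I, K) = (I + K)*(K + 2*2*(4 + I)) = (I + K)*(K + (16 + 4*I)) = (I + K)*(16 + K + 4*I))
J(7, -4)*(-E(13)) = ((-4)² + 7*(-4) + 4*7*(4 + 7) + 4*(-4)*(4 + 7))*(-(-2)*13) = (16 - 28 + 4*7*11 + 4*(-4)*11)*(-1*(-26)) = (16 - 28 + 308 - 176)*26 = 120*26 = 3120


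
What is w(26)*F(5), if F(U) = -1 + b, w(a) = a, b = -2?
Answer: -78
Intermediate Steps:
F(U) = -3 (F(U) = -1 - 2 = -3)
w(26)*F(5) = 26*(-3) = -78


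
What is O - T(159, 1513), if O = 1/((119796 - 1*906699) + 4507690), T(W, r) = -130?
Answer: 483702311/3720787 ≈ 130.00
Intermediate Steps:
O = 1/3720787 (O = 1/((119796 - 906699) + 4507690) = 1/(-786903 + 4507690) = 1/3720787 ≈ 2.6876e-7)
O - T(159, 1513) = 1/3720787 - 1*(-130) = 1/3720787 + 130 = 483702311/3720787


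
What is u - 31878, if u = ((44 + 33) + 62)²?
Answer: -12557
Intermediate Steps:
u = 19321 (u = (77 + 62)² = 139² = 19321)
u - 31878 = 19321 - 31878 = -12557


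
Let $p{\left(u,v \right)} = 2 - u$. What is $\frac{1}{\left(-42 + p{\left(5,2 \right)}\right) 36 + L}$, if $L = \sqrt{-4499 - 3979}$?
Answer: $- \frac{30}{48757} - \frac{i \sqrt{942}}{877626} \approx -0.0006153 - 3.4972 \cdot 10^{-5} i$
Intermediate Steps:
$L = 3 i \sqrt{942}$ ($L = \sqrt{-8478} = 3 i \sqrt{942} \approx 92.076 i$)
$\frac{1}{\left(-42 + p{\left(5,2 \right)}\right) 36 + L} = \frac{1}{\left(-42 + \left(2 - 5\right)\right) 36 + 3 i \sqrt{942}} = \frac{1}{\left(-42 - 3\right) 36 + 3 i \sqrt{942}} = \frac{1}{\left(-45\right) 36 + 3 i \sqrt{942}} = \frac{1}{-1620 + 3 i \sqrt{942}}$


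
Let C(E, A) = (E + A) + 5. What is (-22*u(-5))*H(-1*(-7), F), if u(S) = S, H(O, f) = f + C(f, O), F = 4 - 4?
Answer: 1320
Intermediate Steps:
C(E, A) = 5 + A + E (C(E, A) = (A + E) + 5 = 5 + A + E)
F = 0
H(O, f) = 5 + O + 2*f (H(O, f) = f + (5 + O + f) = 5 + O + 2*f)
(-22*u(-5))*H(-1*(-7), F) = (-22*(-5))*(5 - 1*(-7) + 2*0) = 110*(5 + 7 + 0) = 110*12 = 1320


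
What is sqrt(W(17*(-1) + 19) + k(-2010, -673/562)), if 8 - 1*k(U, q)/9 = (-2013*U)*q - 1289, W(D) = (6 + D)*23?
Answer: sqrt(3444227262682)/281 ≈ 6604.5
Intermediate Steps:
W(D) = 138 + 23*D
k(U, q) = 11673 + 18117*U*q (k(U, q) = 72 - 9*((-2013*U)*q - 1289) = 72 - 9*(-2013*U*q - 1289) = 72 - 9*(-1289 - 2013*U*q) = 72 + (11601 + 18117*U*q) = 11673 + 18117*U*q)
sqrt(W(17*(-1) + 19) + k(-2010, -673/562)) = sqrt((138 + 23*(17*(-1) + 19)) + (11673 + 18117*(-2010)*(-673/562))) = sqrt((138 + 23*(-17 + 19)) + (11673 + 18117*(-2010)*(-673*1/562))) = sqrt((138 + 23*2) + (11673 + 18117*(-2010)*(-673/562))) = sqrt((138 + 46) + (11673 + 12253704705/281)) = sqrt(184 + 12256984818/281) = sqrt(12257036522/281) = sqrt(3444227262682)/281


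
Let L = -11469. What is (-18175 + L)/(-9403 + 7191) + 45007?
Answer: 24896282/553 ≈ 45020.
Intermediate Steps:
(-18175 + L)/(-9403 + 7191) + 45007 = (-18175 - 11469)/(-9403 + 7191) + 45007 = -29644/(-2212) + 45007 = -29644*(-1/2212) + 45007 = 7411/553 + 45007 = 24896282/553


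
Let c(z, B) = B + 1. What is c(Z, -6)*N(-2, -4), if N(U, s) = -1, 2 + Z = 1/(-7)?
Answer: 5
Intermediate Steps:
Z = -15/7 (Z = -2 + 1/(-7) = -2 - ⅐ = -15/7 ≈ -2.1429)
c(z, B) = 1 + B
c(Z, -6)*N(-2, -4) = (1 - 6)*(-1) = -5*(-1) = 5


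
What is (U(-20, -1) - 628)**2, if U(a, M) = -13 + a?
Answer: 436921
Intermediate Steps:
(U(-20, -1) - 628)**2 = ((-13 - 20) - 628)**2 = (-33 - 628)**2 = (-661)**2 = 436921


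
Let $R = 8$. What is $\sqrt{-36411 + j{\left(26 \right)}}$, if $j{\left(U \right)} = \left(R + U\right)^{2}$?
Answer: $i \sqrt{35255} \approx 187.76 i$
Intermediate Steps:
$j{\left(U \right)} = \left(8 + U\right)^{2}$
$\sqrt{-36411 + j{\left(26 \right)}} = \sqrt{-36411 + \left(8 + 26\right)^{2}} = \sqrt{-36411 + 34^{2}} = \sqrt{-36411 + 1156} = \sqrt{-35255} = i \sqrt{35255}$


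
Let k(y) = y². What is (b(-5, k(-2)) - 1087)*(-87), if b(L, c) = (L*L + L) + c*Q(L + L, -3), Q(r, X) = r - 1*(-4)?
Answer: 94917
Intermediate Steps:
Q(r, X) = 4 + r (Q(r, X) = r + 4 = 4 + r)
b(L, c) = L + L² + c*(4 + 2*L) (b(L, c) = (L*L + L) + c*(4 + (L + L)) = (L² + L) + c*(4 + 2*L) = (L + L²) + c*(4 + 2*L) = L + L² + c*(4 + 2*L))
(b(-5, k(-2)) - 1087)*(-87) = ((-5 + (-5)² + 2*(-2)²*(2 - 5)) - 1087)*(-87) = ((-5 + 25 + 2*4*(-3)) - 1087)*(-87) = ((-5 + 25 - 24) - 1087)*(-87) = (-4 - 1087)*(-87) = -1091*(-87) = 94917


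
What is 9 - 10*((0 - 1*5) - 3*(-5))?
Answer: -91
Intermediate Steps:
9 - 10*((0 - 1*5) - 3*(-5)) = 9 - 10*((0 - 5) + 15) = 9 - 10*(-5 + 15) = 9 - 10*10 = 9 - 100 = -91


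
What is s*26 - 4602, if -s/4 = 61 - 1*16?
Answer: -9282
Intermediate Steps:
s = -180 (s = -4*(61 - 1*16) = -4*(61 - 16) = -4*45 = -180)
s*26 - 4602 = -180*26 - 4602 = -4680 - 4602 = -9282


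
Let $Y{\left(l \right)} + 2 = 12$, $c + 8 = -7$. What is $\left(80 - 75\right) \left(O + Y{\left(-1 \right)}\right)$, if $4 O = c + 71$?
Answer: $120$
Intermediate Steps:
$c = -15$ ($c = -8 - 7 = -15$)
$O = 14$ ($O = \frac{-15 + 71}{4} = \frac{1}{4} \cdot 56 = 14$)
$Y{\left(l \right)} = 10$ ($Y{\left(l \right)} = -2 + 12 = 10$)
$\left(80 - 75\right) \left(O + Y{\left(-1 \right)}\right) = \left(80 - 75\right) \left(14 + 10\right) = \left(80 - 75\right) 24 = 5 \cdot 24 = 120$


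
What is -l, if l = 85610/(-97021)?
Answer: 85610/97021 ≈ 0.88239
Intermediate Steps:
l = -85610/97021 (l = 85610*(-1/97021) = -85610/97021 ≈ -0.88239)
-l = -1*(-85610/97021) = 85610/97021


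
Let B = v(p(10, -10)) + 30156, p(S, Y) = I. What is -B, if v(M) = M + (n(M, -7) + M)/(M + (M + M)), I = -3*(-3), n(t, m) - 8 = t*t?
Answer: -814553/27 ≈ -30169.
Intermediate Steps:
n(t, m) = 8 + t² (n(t, m) = 8 + t*t = 8 + t²)
I = 9
p(S, Y) = 9
v(M) = M + (8 + M + M²)/(3*M) (v(M) = M + ((8 + M²) + M)/(M + (M + M)) = M + (8 + M + M²)/(M + 2*M) = M + (8 + M + M²)/((3*M)) = M + (8 + M + M²)*(1/(3*M)) = M + (8 + M + M²)/(3*M))
B = 814553/27 (B = (⅓)*(8 + 9 + 4*9²)/9 + 30156 = (⅓)*(⅑)*(8 + 9 + 4*81) + 30156 = (⅓)*(⅑)*(8 + 9 + 324) + 30156 = (⅓)*(⅑)*341 + 30156 = 341/27 + 30156 = 814553/27 ≈ 30169.)
-B = -1*814553/27 = -814553/27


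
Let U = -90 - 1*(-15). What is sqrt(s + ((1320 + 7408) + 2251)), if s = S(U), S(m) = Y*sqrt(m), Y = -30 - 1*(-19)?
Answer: sqrt(10979 - 55*I*sqrt(3)) ≈ 104.78 - 0.4546*I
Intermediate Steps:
Y = -11 (Y = -30 + 19 = -11)
U = -75 (U = -90 + 15 = -75)
S(m) = -11*sqrt(m)
s = -55*I*sqrt(3) ≈ -95.263*I
sqrt(s + ((1320 + 7408) + 2251)) = sqrt(-55*I*sqrt(3) + ((1320 + 7408) + 2251)) = sqrt(-55*I*sqrt(3) + (8728 + 2251)) = sqrt(-55*I*sqrt(3) + 10979) = sqrt(10979 - 55*I*sqrt(3))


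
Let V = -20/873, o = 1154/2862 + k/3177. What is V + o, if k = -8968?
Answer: -119678947/48998871 ≈ -2.4425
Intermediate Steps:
o = -1222231/505143 (o = 1154/2862 - 8968/3177 = 1154*(1/2862) - 8968*1/3177 = 577/1431 - 8968/3177 = -1222231/505143 ≈ -2.4196)
V = -20/873 (V = (1/873)*(-20) = -20/873 ≈ -0.022910)
V + o = -20/873 - 1222231/505143 = -119678947/48998871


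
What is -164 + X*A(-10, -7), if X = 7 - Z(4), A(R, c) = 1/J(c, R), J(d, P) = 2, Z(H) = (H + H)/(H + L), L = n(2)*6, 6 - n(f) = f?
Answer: -2249/14 ≈ -160.64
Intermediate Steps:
n(f) = 6 - f
L = 24 (L = (6 - 1*2)*6 = (6 - 2)*6 = 4*6 = 24)
Z(H) = 2*H/(24 + H) (Z(H) = (H + H)/(H + 24) = (2*H)/(24 + H) = 2*H/(24 + H))
A(R, c) = 1/2
X = 47/7 (X = 7 - 2*4/(24 + 4) = 7 - 2*4/28 = 7 - 1*2/7 = 7 - 2/7 = 47/7 ≈ 6.7143)
-164 + X*A(-10, -7) = -164 + (47/7)*(1/2) = -164 + 47/14 = -2249/14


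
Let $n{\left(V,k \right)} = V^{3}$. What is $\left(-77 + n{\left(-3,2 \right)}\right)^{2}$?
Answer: $10816$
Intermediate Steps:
$\left(-77 + n{\left(-3,2 \right)}\right)^{2} = \left(-77 + \left(-3\right)^{3}\right)^{2} = \left(-77 - 27\right)^{2} = \left(-104\right)^{2} = 10816$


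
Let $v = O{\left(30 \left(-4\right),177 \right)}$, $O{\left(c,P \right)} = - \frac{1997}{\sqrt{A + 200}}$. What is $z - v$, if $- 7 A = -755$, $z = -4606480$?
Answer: $-4606480 + \frac{1997 \sqrt{15085}}{2155} \approx -4.6064 \cdot 10^{6}$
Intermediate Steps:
$A = \frac{755}{7}$ ($A = \left(- \frac{1}{7}\right) \left(-755\right) = \frac{755}{7} \approx 107.86$)
$O{\left(c,P \right)} = - \frac{1997 \sqrt{15085}}{2155}$ ($O{\left(c,P \right)} = - \frac{1997}{\sqrt{\frac{755}{7} + 200}} = - \frac{1997}{\sqrt{\frac{2155}{7}}} = - \frac{1997}{\frac{1}{7} \sqrt{15085}} = - 1997 \frac{\sqrt{15085}}{2155} = - \frac{1997 \sqrt{15085}}{2155}$)
$v = - \frac{1997 \sqrt{15085}}{2155} \approx -113.82$
$z - v = -4606480 - - \frac{1997 \sqrt{15085}}{2155} = -4606480 + \frac{1997 \sqrt{15085}}{2155}$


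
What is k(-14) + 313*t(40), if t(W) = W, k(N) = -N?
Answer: 12534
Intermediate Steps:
k(-14) + 313*t(40) = -1*(-14) + 313*40 = 14 + 12520 = 12534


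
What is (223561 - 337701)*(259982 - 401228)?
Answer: 16121818440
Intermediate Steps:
(223561 - 337701)*(259982 - 401228) = -114140*(-141246) = 16121818440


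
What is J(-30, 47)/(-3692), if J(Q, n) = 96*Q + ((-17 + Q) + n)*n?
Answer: 720/923 ≈ 0.78006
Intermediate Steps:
J(Q, n) = 96*Q + n*(-17 + Q + n) (J(Q, n) = 96*Q + (-17 + Q + n)*n = 96*Q + n*(-17 + Q + n))
J(-30, 47)/(-3692) = (47**2 - 17*47 + 96*(-30) - 30*47)/(-3692) = (2209 - 799 - 2880 - 1410)*(-1/3692) = -2880*(-1/3692) = 720/923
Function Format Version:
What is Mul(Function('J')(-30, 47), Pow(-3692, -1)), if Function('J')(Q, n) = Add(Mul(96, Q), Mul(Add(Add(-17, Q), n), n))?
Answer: Rational(720, 923) ≈ 0.78006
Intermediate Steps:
Function('J')(Q, n) = Add(Mul(96, Q), Mul(n, Add(-17, Q, n))) (Function('J')(Q, n) = Add(Mul(96, Q), Mul(Add(-17, Q, n), n)) = Add(Mul(96, Q), Mul(n, Add(-17, Q, n))))
Mul(Function('J')(-30, 47), Pow(-3692, -1)) = Mul(Add(Pow(47, 2), Mul(-17, 47), Mul(96, -30), Mul(-30, 47)), Pow(-3692, -1)) = Mul(Add(2209, -799, -2880, -1410), Rational(-1, 3692)) = Mul(-2880, Rational(-1, 3692)) = Rational(720, 923)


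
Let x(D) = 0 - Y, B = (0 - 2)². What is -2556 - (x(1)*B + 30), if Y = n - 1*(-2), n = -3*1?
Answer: -2590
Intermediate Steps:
n = -3
Y = -1 (Y = -3 - 1*(-2) = -3 + 2 = -1)
B = 4 (B = (-2)² = 4)
x(D) = 1 (x(D) = 0 - 1*(-1) = 0 + 1 = 1)
-2556 - (x(1)*B + 30) = -2556 - (1*4 + 30) = -2556 - (4 + 30) = -2556 - 1*34 = -2556 - 34 = -2590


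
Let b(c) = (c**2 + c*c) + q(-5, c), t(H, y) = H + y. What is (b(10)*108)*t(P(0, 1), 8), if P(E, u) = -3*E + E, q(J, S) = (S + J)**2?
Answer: 194400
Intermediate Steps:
q(J, S) = (J + S)**2
P(E, u) = -2*E
b(c) = (-5 + c)**2 + 2*c**2 (b(c) = (c**2 + c*c) + (-5 + c)**2 = (c**2 + c**2) + (-5 + c)**2 = 2*c**2 + (-5 + c)**2 = (-5 + c)**2 + 2*c**2)
(b(10)*108)*t(P(0, 1), 8) = (((-5 + 10)**2 + 2*10**2)*108)*(-2*0 + 8) = ((5**2 + 2*100)*108)*(0 + 8) = ((25 + 200)*108)*8 = (225*108)*8 = 24300*8 = 194400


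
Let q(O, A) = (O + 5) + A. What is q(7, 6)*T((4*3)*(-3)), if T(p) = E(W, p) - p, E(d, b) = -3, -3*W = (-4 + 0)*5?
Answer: 594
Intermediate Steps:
W = 20/3 (W = -(-4 + 0)*5/3 = -(-4)*5/3 = -⅓*(-20) = 20/3 ≈ 6.6667)
q(O, A) = 5 + A + O (q(O, A) = (5 + O) + A = 5 + A + O)
T(p) = -3 - p
q(7, 6)*T((4*3)*(-3)) = (5 + 6 + 7)*(-3 - 4*3*(-3)) = 18*(-3 - 12*(-3)) = 18*(-3 - 1*(-36)) = 18*(-3 + 36) = 18*33 = 594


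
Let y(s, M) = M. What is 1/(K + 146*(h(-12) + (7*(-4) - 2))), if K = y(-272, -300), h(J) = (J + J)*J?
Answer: 1/37368 ≈ 2.6761e-5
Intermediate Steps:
h(J) = 2*J**2 (h(J) = (2*J)*J = 2*J**2)
K = -300
1/(K + 146*(h(-12) + (7*(-4) - 2))) = 1/(-300 + 146*(2*(-12)**2 + (7*(-4) - 2))) = 1/(-300 + 146*(2*144 + (-28 - 2))) = 1/(-300 + 146*(288 - 30)) = 1/(-300 + 146*258) = 1/(-300 + 37668) = 1/37368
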